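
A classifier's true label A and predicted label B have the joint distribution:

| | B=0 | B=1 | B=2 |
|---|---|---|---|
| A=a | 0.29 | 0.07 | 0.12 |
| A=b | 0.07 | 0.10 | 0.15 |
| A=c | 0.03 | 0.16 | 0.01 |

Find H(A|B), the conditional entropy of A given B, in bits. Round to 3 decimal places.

1.234 bits

Marginals: p(A) = (0.4800, 0.3200, 0.2000), p(B) = (0.3900, 0.3300, 0.2800).
H(A|B) = Σ p(B) · H(A|B=·).
  B=0: p=0.3900, H(A|B=0) = 1.0473
  B=1: p=0.3300, H(A|B=1) = 1.5029
  B=2: p=0.2800, H(A|B=2) = 1.1780
Weighted sum = 1.234 bits.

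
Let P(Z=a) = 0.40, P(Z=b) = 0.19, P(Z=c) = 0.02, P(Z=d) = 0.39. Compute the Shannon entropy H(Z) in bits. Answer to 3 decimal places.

1.627 bits

H(Z) = −Σ p·log₂ p.
  −(0.40)·log₂(0.40) = 0.5288
  −(0.19)·log₂(0.19) = 0.4552
  −(0.02)·log₂(0.02) = 0.1129
  −(0.39)·log₂(0.39) = 0.5298
Sum: 0.5288 + 0.4552 + 0.1129 + 0.5298 = 1.627 bits.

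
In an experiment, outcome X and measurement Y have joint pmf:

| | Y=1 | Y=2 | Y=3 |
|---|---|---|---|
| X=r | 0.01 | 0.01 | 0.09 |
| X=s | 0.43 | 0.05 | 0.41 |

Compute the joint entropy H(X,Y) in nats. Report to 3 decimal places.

1.187 nats

H(X,Y) = −Σ p(x,y)·ln p(x,y) over all 6 cells.
  cell (r,1): −0.01·ln0.01 = 0.0461
  cell (r,2): −0.01·ln0.01 = 0.0461
  cell (r,3): −0.09·ln0.09 = 0.2167
  cell (s,1): −0.43·ln0.43 = 0.3629
  cell (s,2): −0.05·ln0.05 = 0.1498
  cell (s,3): −0.41·ln0.41 = 0.3656
Sum = 1.187 nats.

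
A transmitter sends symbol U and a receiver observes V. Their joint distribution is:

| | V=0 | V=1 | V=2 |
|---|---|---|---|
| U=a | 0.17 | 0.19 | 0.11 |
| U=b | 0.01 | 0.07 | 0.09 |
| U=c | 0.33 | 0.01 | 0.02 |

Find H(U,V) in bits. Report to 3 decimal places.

2.595 bits

H(U,V) = −Σ p(x,y)·log₂ p(x,y) over all 9 cells.
  cell (a,0): −0.17·log₂0.17 = 0.4346
  cell (a,1): −0.19·log₂0.19 = 0.4552
  cell (a,2): −0.11·log₂0.11 = 0.3503
  cell (b,0): −0.01·log₂0.01 = 0.0664
  cell (b,1): −0.07·log₂0.07 = 0.2686
  cell (b,2): −0.09·log₂0.09 = 0.3127
  cell (c,0): −0.33·log₂0.33 = 0.5278
  cell (c,1): −0.01·log₂0.01 = 0.0664
  cell (c,2): −0.02·log₂0.02 = 0.1129
Sum = 2.595 bits.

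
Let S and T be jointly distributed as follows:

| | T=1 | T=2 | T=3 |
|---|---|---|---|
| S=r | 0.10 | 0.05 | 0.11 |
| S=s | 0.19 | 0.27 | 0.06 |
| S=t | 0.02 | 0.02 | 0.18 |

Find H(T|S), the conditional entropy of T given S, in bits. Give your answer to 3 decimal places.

Marginals: p(S) = (0.2600, 0.5200, 0.2200), p(T) = (0.3100, 0.3400, 0.3500).
H(T|S) = Σ p(S) · H(T|S=·).
  S=r: p=0.2600, H(T|S=r) = 1.5126
  S=s: p=0.5200, H(T|S=s) = 1.3812
  S=t: p=0.2200, H(T|S=t) = 0.8659
Weighted sum = 1.302 bits.

1.302 bits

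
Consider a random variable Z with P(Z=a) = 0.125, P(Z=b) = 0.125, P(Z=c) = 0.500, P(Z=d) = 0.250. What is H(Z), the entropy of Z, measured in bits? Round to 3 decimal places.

1.750 bits

H(Z) = −Σ p·log₂ p.
  −(0.125)·log₂(0.125) = 0.3750
  −(0.125)·log₂(0.125) = 0.3750
  −(0.500)·log₂(0.500) = 0.5000
  −(0.250)·log₂(0.250) = 0.5000
Sum: 0.3750 + 0.3750 + 0.5000 + 0.5000 = 1.750 bits.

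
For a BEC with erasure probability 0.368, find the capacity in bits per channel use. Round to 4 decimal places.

Binary erasure channel: capacity C = 1 − ε.
C = 1 − 0.368 = 0.6320 bits per channel use.

0.6320 bits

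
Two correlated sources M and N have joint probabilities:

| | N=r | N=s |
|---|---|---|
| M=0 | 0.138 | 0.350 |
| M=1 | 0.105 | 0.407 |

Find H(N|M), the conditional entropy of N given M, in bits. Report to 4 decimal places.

Chain rule: H(N|M) = H(M,N) − H(M).
Marginals: p(M) = (0.4880, 0.5120), p(N) = (0.2430, 0.7570).
H(M,N) = 1.7937 bits; H(M) = 0.9996 bits.
H(N|M) = 1.7937 − 0.9996 = 0.7941 bits.

0.7941 bits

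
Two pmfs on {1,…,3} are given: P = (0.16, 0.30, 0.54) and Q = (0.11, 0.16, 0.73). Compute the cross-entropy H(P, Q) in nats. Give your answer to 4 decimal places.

1.0729 nats

H(P,Q) = −Σ p·ln q.
  −0.16·ln(0.11) = 0.35316
  −0.30·ln(0.16) = 0.54977
  −0.54·ln(0.73) = 0.16994
H(P,Q) = 1.0729 nats.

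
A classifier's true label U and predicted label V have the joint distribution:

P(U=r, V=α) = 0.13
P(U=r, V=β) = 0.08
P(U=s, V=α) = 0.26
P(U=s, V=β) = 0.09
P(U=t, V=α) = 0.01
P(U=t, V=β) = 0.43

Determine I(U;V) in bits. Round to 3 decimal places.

0.413 bits

Marginals: p(U) = (0.2100, 0.3500, 0.4400), p(V) = (0.4000, 0.6000).
I(U;V) = Σ p(x,y)·log₂[p(x,y)/(p(x)p(y))].
  (r,α): 0.13·log₂(1.5476) = 0.0819
  (r,β): 0.08·log₂(0.6349) = -0.0524
  (s,α): 0.26·log₂(1.8571) = 0.2322
  (s,β): 0.09·log₂(0.4286) = -0.1100
  (t,α): 0.01·log₂(0.0568) = -0.0414
  (t,β): 0.43·log₂(1.6288) = 0.3026
Sum = 0.413 bits.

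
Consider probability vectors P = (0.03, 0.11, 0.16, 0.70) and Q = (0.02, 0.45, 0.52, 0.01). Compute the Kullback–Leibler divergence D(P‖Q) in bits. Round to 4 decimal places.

D(P‖Q) = Σ p·log₂(p/q).
  0.03·log₂(0.03/0.02) = 0.01755
  0.11·log₂(0.11/0.45) = -0.22357
  0.16·log₂(0.16/0.52) = -0.27207
  0.70·log₂(0.70/0.01) = 4.29050
D(P‖Q) = 3.8124 bits.

3.8124 bits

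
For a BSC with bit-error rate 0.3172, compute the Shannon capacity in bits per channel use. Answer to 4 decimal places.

Binary symmetric channel: C = 1 − h₂(ε) where h₂ is the binary entropy function.
h₂(0.3172) = −0.3172·log₂0.3172 − 0.6828·log₂0.6828 = 0.9013.
C = 1 − 0.9013 = 0.0987 bits per channel use.

0.0987 bits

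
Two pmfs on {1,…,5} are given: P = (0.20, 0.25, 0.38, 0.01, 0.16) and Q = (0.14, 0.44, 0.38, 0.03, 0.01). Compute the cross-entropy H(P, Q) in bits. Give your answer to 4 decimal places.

H(P,Q) = −Σ p·log₂ q.
  −0.20·log₂(0.14) = 0.56730
  −0.25·log₂(0.44) = 0.29611
  −0.38·log₂(0.38) = 0.53045
  −0.01·log₂(0.03) = 0.05059
  −0.16·log₂(0.01) = 1.06302
H(P,Q) = 2.5075 bits.

2.5075 bits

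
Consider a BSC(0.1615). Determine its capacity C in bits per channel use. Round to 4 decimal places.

0.3621 bits

Binary symmetric channel: C = 1 − h₂(ε) where h₂ is the binary entropy function.
h₂(0.1615) = −0.1615·log₂0.1615 − 0.8385·log₂0.8385 = 0.6379.
C = 1 − 0.6379 = 0.3621 bits per channel use.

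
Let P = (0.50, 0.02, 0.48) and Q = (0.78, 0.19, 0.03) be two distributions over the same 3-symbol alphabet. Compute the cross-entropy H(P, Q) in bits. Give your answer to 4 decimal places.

2.6554 bits

H(P,Q) = −Σ p·log₂ q.
  −0.50·log₂(0.78) = 0.17923
  −0.02·log₂(0.19) = 0.04792
  −0.48·log₂(0.03) = 2.42827
H(P,Q) = 2.6554 bits.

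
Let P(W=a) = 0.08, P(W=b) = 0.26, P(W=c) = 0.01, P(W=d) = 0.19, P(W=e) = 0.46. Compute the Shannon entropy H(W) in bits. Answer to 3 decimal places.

1.834 bits

H(W) = −Σ p·log₂ p.
  −(0.08)·log₂(0.08) = 0.2915
  −(0.26)·log₂(0.26) = 0.5053
  −(0.01)·log₂(0.01) = 0.0664
  −(0.19)·log₂(0.19) = 0.4552
  −(0.46)·log₂(0.46) = 0.5153
Sum: 0.2915 + 0.5053 + 0.0664 + 0.4552 + 0.5153 = 1.834 bits.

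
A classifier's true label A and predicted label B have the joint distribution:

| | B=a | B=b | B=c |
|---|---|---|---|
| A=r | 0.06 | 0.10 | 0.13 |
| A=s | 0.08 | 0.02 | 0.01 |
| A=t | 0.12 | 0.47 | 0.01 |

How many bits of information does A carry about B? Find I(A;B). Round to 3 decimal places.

0.301 bits

Marginals: p(A) = (0.2900, 0.1100, 0.6000), p(B) = (0.2600, 0.5900, 0.1500).
I(A;B) = Σ p(x,y)·log₂[p(x,y)/(p(x)p(y))].
  (r,a): 0.06·log₂(0.7958) = -0.0198
  (r,b): 0.10·log₂(0.5845) = -0.0775
  (r,c): 0.13·log₂(2.9885) = 0.2053
  (s,a): 0.08·log₂(2.7972) = 0.1187
  (s,b): 0.02·log₂(0.3082) = -0.0340
  (s,c): 0.01·log₂(0.6061) = -0.0072
  (t,a): 0.12·log₂(0.7692) = -0.0454
  (t,b): 0.47·log₂(1.3277) = 0.1922
  (t,c): 0.01·log₂(0.1111) = -0.0317
Sum = 0.301 bits.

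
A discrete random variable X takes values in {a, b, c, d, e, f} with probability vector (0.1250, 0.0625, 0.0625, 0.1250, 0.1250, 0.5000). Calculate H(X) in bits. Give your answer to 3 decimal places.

2.125 bits

H(X) = −Σ p·log₂ p.
  −(0.1250)·log₂(0.1250) = 0.3750
  −(0.0625)·log₂(0.0625) = 0.2500
  −(0.0625)·log₂(0.0625) = 0.2500
  −(0.1250)·log₂(0.1250) = 0.3750
  −(0.1250)·log₂(0.1250) = 0.3750
  −(0.5000)·log₂(0.5000) = 0.5000
Sum: 0.3750 + 0.2500 + 0.2500 + 0.3750 + 0.3750 + 0.5000 = 2.125 bits.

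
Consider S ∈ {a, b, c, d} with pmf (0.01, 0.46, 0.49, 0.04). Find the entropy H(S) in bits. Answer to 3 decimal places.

H(S) = −Σ p·log₂ p.
  −(0.01)·log₂(0.01) = 0.0664
  −(0.46)·log₂(0.46) = 0.5153
  −(0.49)·log₂(0.49) = 0.5043
  −(0.04)·log₂(0.04) = 0.1858
Sum: 0.0664 + 0.5153 + 0.5043 + 0.1858 = 1.272 bits.

1.272 bits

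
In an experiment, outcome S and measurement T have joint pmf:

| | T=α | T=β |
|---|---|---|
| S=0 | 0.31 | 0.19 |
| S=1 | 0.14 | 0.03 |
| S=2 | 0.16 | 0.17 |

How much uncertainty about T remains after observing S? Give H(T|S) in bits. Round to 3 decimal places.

Marginals: p(S) = (0.5000, 0.1700, 0.3300), p(T) = (0.6100, 0.3900).
H(T|S) = Σ p(S) · H(T|S=·).
  S=0: p=0.5000, H(T|S=0) = 0.9580
  S=1: p=0.1700, H(T|S=1) = 0.6723
  S=2: p=0.3300, H(T|S=2) = 0.9993
Weighted sum = 0.923 bits.

0.923 bits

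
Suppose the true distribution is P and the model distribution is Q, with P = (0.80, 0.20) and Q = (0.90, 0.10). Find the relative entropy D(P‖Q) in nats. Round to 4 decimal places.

0.0444 nats

D(P‖Q) = Σ p·ln(p/q).
  0.80·ln(0.80/0.90) = -0.09423
  0.20·ln(0.20/0.10) = 0.13863
D(P‖Q) = 0.0444 nats.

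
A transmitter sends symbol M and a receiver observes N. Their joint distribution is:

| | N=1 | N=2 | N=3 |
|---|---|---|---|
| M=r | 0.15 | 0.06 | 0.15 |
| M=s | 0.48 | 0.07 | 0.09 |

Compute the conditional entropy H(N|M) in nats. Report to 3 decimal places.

0.840 nats

Chain rule: H(N|M) = H(M,N) − H(M).
Marginals: p(M) = (0.3600, 0.6400), p(N) = (0.6300, 0.1300, 0.2400).
H(M,N) = 1.4931 nats; H(M) = 0.6534 nats.
H(N|M) = 1.4931 − 0.6534 = 0.840 nats.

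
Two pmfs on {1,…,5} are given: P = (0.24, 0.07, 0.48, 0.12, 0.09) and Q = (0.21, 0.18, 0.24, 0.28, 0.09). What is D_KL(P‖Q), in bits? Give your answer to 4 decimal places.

D(P‖Q) = Σ p·log₂(p/q).
  0.24·log₂(0.24/0.21) = 0.04623
  0.07·log₂(0.07/0.18) = -0.09538
  0.48·log₂(0.48/0.24) = 0.48000
  0.12·log₂(0.12/0.28) = -0.14669
  0.09·log₂(0.09/0.09) = 0.00000
D(P‖Q) = 0.2842 bits.

0.2842 bits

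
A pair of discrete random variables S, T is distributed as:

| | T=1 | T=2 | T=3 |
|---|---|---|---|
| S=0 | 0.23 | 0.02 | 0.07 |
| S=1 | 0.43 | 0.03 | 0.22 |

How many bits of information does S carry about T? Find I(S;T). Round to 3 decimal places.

Marginals: p(S) = (0.3200, 0.6800), p(T) = (0.6600, 0.0500, 0.2900).
I(S;T) = Σ p(x,y)·log₂[p(x,y)/(p(x)p(y))].
  (0,1): 0.23·log₂(1.0890) = 0.0283
  (0,2): 0.02·log₂(1.2500) = 0.0064
  (0,3): 0.07·log₂(0.7543) = -0.0285
  (1,1): 0.43·log₂(0.9581) = -0.0265
  (1,2): 0.03·log₂(0.8824) = -0.0054
  (1,3): 0.22·log₂(1.1156) = 0.0347
Sum = 0.009 bits.

0.009 bits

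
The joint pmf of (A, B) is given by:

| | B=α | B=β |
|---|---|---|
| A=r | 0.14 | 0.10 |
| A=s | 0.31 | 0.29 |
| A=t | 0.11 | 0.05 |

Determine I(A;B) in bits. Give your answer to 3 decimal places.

0.012 bits

Marginals: p(A) = (0.2400, 0.6000, 0.1600), p(B) = (0.5600, 0.4400).
I(A;B) = Σ p(x,y)·log₂[p(x,y)/(p(x)p(y))].
  (r,α): 0.14·log₂(1.0417) = 0.0082
  (r,β): 0.10·log₂(0.9470) = -0.0079
  (s,α): 0.31·log₂(0.9226) = -0.0360
  (s,β): 0.29·log₂(1.0985) = 0.0393
  (t,α): 0.11·log₂(1.2277) = 0.0326
  (t,β): 0.05·log₂(0.7102) = -0.0247
Sum = 0.012 bits.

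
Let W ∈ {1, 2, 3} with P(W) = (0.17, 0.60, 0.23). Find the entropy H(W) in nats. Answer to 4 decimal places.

0.9458 nats

H(W) = −Σ p·ln p.
  −(0.17)·ln(0.17) = 0.30123
  −(0.60)·ln(0.60) = 0.30650
  −(0.23)·ln(0.23) = 0.33803
Sum: 0.30123 + 0.30650 + 0.33803 = 0.9458 nats.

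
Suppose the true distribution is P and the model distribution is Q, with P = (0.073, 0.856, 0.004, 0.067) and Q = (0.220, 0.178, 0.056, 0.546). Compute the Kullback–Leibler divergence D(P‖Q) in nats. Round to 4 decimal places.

D(P‖Q) = Σ p·ln(p/q).
  0.073·ln(0.073/0.220) = -0.08053
  0.856·ln(0.856/0.178) = 1.34434
  0.004·ln(0.004/0.056) = -0.01056
  0.067·ln(0.067/0.546) = -0.14056
D(P‖Q) = 1.1127 nats.

1.1127 nats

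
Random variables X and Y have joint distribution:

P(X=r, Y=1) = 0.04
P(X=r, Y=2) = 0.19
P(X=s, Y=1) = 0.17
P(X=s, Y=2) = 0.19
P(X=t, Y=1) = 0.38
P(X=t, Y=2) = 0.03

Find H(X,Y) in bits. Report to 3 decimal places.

2.213 bits

H(X,Y) = −Σ p(x,y)·log₂ p(x,y) over all 6 cells.
  cell (r,1): −0.04·log₂0.04 = 0.1858
  cell (r,2): −0.19·log₂0.19 = 0.4552
  cell (s,1): −0.17·log₂0.17 = 0.4346
  cell (s,2): −0.19·log₂0.19 = 0.4552
  cell (t,1): −0.38·log₂0.38 = 0.5305
  cell (t,2): −0.03·log₂0.03 = 0.1518
Sum = 2.213 bits.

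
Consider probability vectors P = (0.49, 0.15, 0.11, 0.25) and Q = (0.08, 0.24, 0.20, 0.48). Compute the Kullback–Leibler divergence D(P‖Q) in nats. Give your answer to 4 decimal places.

D(P‖Q) = Σ p·ln(p/q).
  0.49·ln(0.49/0.08) = 0.88807
  0.15·ln(0.15/0.24) = -0.07050
  0.11·ln(0.11/0.20) = -0.06576
  0.25·ln(0.25/0.48) = -0.16308
D(P‖Q) = 0.5887 nats.

0.5887 nats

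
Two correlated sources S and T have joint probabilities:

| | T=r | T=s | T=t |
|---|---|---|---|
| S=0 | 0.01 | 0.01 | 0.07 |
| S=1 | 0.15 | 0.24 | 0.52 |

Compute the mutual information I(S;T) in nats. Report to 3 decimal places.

Marginals: p(S) = (0.0900, 0.9100), p(T) = (0.1600, 0.2500, 0.5900).
I(S;T) = H(S) + H(T) − H(S,T).
H(S) = 0.3025, H(T) = 0.9511, H(S,T) = 1.2454.
I(S;T) = 0.3025 + 0.9511 − 1.2454 = 0.008 nats.

0.008 nats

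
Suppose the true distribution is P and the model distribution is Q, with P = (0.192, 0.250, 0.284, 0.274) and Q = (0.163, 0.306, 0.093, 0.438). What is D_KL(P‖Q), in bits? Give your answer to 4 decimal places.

D(P‖Q) = Σ p·log₂(p/q).
  0.192·log₂(0.192/0.163) = 0.04536
  0.250·log₂(0.250/0.306) = -0.07290
  0.284·log₂(0.284/0.093) = 0.45741
  0.274·log₂(0.274/0.438) = -0.18543
D(P‖Q) = 0.2444 bits.

0.2444 bits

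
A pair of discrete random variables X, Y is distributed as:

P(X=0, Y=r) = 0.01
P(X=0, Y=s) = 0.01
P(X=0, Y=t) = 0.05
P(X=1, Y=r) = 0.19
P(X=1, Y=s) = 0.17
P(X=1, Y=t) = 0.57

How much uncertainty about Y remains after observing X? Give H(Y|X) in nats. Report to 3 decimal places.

Marginals: p(X) = (0.0700, 0.9300), p(Y) = (0.2000, 0.1800, 0.6200).
H(Y|X) = Σ p(X) · H(Y|X=·).
  X=0: p=0.0700, H(Y|X=0) = 0.7963
  X=1: p=0.9300, H(Y|X=1) = 0.9351
Weighted sum = 0.925 nats.

0.925 nats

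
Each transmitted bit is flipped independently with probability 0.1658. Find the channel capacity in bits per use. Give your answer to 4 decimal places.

Binary symmetric channel: C = 1 − h₂(ε) where h₂ is the binary entropy function.
h₂(0.1658) = −0.1658·log₂0.1658 − 0.8342·log₂0.8342 = 0.6480.
C = 1 − 0.6480 = 0.3520 bits per channel use.

0.3520 bits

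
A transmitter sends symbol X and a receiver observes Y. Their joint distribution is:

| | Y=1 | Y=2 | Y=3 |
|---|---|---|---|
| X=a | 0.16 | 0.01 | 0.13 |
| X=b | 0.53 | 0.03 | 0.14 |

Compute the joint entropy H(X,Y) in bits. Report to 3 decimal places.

1.906 bits

H(X,Y) = −Σ p(x,y)·log₂ p(x,y) over all 6 cells.
  cell (a,1): −0.16·log₂0.16 = 0.4230
  cell (a,2): −0.01·log₂0.01 = 0.0664
  cell (a,3): −0.13·log₂0.13 = 0.3826
  cell (b,1): −0.53·log₂0.53 = 0.4854
  cell (b,2): −0.03·log₂0.03 = 0.1518
  cell (b,3): −0.14·log₂0.14 = 0.3971
Sum = 1.906 bits.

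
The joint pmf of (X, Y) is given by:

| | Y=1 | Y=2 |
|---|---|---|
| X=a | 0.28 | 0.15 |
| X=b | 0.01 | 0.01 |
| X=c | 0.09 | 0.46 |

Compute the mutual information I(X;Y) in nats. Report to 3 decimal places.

Marginals: p(X) = (0.4300, 0.0200, 0.5500), p(Y) = (0.3800, 0.6200).
I(X;Y) = H(X) + H(Y) − H(X,Y).
H(X) = 0.7700, H(Y) = 0.6641, H(X,Y) = 1.3070.
I(X;Y) = 0.7700 + 0.6641 − 1.3070 = 0.127 nats.

0.127 nats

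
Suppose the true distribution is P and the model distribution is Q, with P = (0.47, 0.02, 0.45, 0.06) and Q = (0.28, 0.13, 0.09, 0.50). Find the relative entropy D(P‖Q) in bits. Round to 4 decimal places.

D(P‖Q) = Σ p·log₂(p/q).
  0.47·log₂(0.47/0.28) = 0.35120
  0.02·log₂(0.02/0.13) = -0.05401
  0.45·log₂(0.45/0.09) = 1.04487
  0.06·log₂(0.06/0.50) = -0.18353
D(P‖Q) = 1.1585 bits.

1.1585 bits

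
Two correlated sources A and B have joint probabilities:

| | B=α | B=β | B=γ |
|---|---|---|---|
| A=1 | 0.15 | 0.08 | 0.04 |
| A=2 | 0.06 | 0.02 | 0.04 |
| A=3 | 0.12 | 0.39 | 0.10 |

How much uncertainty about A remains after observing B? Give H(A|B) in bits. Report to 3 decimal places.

1.182 bits

Chain rule: H(A|B) = H(A,B) − H(B).
Marginals: p(A) = (0.2700, 0.1200, 0.6100), p(B) = (0.3300, 0.4900, 0.1800).
H(A,B) = 2.6590 bits; H(B) = 1.4774 bits.
H(A|B) = 2.6590 − 1.4774 = 1.182 bits.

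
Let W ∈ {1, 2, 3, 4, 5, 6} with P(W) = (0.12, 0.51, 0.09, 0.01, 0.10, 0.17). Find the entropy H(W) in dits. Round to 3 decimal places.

H(W) = −Σ p·log₁₀ p.
  −(0.12)·log₁₀(0.12) = 0.1105
  −(0.51)·log₁₀(0.51) = 0.1491
  −(0.09)·log₁₀(0.09) = 0.0941
  −(0.01)·log₁₀(0.01) = 0.0200
  −(0.10)·log₁₀(0.10) = 0.1000
  −(0.17)·log₁₀(0.17) = 0.1308
Sum: 0.1105 + 0.1491 + 0.0941 + 0.0200 + 0.1000 + 0.1308 = 0.605 dits.

0.605 dits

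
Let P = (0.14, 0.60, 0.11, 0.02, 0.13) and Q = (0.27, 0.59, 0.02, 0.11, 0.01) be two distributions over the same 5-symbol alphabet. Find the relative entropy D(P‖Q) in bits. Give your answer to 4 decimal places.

D(P‖Q) = Σ p·log₂(p/q).
  0.14·log₂(0.14/0.27) = -0.13265
  0.60·log₂(0.60/0.59) = 0.01455
  0.11·log₂(0.11/0.02) = 0.27054
  0.02·log₂(0.02/0.11) = -0.04919
  0.13·log₂(0.13/0.01) = 0.48106
D(P‖Q) = 0.5843 bits.

0.5843 bits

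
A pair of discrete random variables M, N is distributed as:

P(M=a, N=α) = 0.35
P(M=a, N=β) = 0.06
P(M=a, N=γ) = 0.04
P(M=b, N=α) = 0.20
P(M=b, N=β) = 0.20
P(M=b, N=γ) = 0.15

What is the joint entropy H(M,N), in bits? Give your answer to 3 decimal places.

H(M,N) = −Σ p(x,y)·log₂ p(x,y) over all 6 cells.
  cell (a,α): −0.35·log₂0.35 = 0.5301
  cell (a,β): −0.06·log₂0.06 = 0.2435
  cell (a,γ): −0.04·log₂0.04 = 0.1858
  cell (b,α): −0.20·log₂0.20 = 0.4644
  cell (b,β): −0.20·log₂0.20 = 0.4644
  cell (b,γ): −0.15·log₂0.15 = 0.4105
Sum = 2.299 bits.

2.299 bits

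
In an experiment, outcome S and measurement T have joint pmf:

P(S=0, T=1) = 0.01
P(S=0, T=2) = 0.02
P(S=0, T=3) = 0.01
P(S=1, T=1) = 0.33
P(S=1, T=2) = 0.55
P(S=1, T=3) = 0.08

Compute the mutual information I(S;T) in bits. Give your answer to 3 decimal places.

Marginals: p(S) = (0.0400, 0.9600), p(T) = (0.3400, 0.5700, 0.0900).
I(S;T) = Σ p(x,y)·log₂[p(x,y)/(p(x)p(y))].
  (0,1): 0.01·log₂(0.7353) = -0.0044
  (0,2): 0.02·log₂(0.8772) = -0.0038
  (0,3): 0.01·log₂(2.7778) = 0.0147
  (1,1): 0.33·log₂(1.0110) = 0.0052
  (1,2): 0.55·log₂(1.0051) = 0.0040
  (1,3): 0.08·log₂(0.9259) = -0.0089
Sum = 0.007 bits.

0.007 bits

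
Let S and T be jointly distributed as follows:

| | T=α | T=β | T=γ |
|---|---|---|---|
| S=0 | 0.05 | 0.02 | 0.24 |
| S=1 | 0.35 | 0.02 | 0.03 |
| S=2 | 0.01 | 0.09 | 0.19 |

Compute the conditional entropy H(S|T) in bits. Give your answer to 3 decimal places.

1.027 bits

Marginals: p(S) = (0.3100, 0.4000, 0.2900), p(T) = (0.4100, 0.1300, 0.4600).
H(S|T) = Σ p(T) · H(S|T=·).
  T=α: p=0.4100, H(S|T=α) = 0.6957
  T=β: p=0.1300, H(S|T=β) = 1.1982
  T=γ: p=0.4600, H(S|T=γ) = 1.2735
Weighted sum = 1.027 bits.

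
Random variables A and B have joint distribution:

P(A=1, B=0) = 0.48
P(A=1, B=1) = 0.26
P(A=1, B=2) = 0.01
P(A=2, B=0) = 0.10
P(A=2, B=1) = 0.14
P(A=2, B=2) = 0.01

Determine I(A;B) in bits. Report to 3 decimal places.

0.033 bits

Marginals: p(A) = (0.7500, 0.2500), p(B) = (0.5800, 0.4000, 0.0200).
I(A;B) = H(A) + H(B) − H(A,B).
H(A) = 0.8113, H(B) = 1.0975, H(A,B) = 1.8757.
I(A;B) = 0.8113 + 1.0975 − 1.8757 = 0.033 bits.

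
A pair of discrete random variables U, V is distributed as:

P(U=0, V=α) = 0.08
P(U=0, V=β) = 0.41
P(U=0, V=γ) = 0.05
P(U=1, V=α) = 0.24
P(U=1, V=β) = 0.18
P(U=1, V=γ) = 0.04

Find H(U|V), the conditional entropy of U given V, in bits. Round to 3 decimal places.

0.872 bits

Marginals: p(U) = (0.5400, 0.4600), p(V) = (0.3200, 0.5900, 0.0900).
H(U|V) = Σ p(V) · H(U|V=·).
  V=α: p=0.3200, H(U|V=α) = 0.8113
  V=β: p=0.5900, H(U|V=β) = 0.8874
  V=γ: p=0.0900, H(U|V=γ) = 0.9911
Weighted sum = 0.872 bits.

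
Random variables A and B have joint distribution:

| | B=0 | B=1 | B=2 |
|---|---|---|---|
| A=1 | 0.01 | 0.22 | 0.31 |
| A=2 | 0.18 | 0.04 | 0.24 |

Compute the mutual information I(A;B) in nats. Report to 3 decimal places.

Marginals: p(A) = (0.5400, 0.4600), p(B) = (0.1900, 0.2600, 0.5500).
I(A;B) = H(A) + H(B) − H(A,B).
H(A) = 0.6899, H(B) = 0.9946, H(A,B) = 1.5222.
I(A;B) = 0.6899 + 0.9946 − 1.5222 = 0.162 nats.

0.162 nats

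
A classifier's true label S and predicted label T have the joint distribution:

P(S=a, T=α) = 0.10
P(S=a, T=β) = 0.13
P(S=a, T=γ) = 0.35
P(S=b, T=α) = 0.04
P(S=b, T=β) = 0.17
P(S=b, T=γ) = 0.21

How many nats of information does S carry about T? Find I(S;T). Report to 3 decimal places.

0.021 nats

Marginals: p(S) = (0.5800, 0.4200), p(T) = (0.1400, 0.3000, 0.5600).
I(S;T) = Σ p(x,y)·ln[p(x,y)/(p(x)p(y))].
  (a,α): 0.10·ln(1.2315) = 0.0208
  (a,β): 0.13·ln(0.7471) = -0.0379
  (a,γ): 0.35·ln(1.0776) = 0.0262
  (b,α): 0.04·ln(0.6803) = -0.0154
  (b,β): 0.17·ln(1.3492) = 0.0509
  (b,γ): 0.21·ln(0.8929) = -0.0238
Sum = 0.021 nats.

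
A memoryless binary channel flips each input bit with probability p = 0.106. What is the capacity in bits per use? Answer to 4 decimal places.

Binary symmetric channel: C = 1 − h₂(ε) where h₂ is the binary entropy function.
h₂(0.106) = −0.106·log₂0.106 − 0.894·log₂0.894 = 0.4877.
C = 1 − 0.4877 = 0.5123 bits per channel use.

0.5123 bits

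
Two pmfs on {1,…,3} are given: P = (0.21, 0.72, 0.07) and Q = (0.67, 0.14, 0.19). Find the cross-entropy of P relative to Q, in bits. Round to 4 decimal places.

2.3313 bits

H(P,Q) = −Σ p·log₂ q.
  −0.21·log₂(0.67) = 0.12133
  −0.72·log₂(0.14) = 2.04228
  −0.07·log₂(0.19) = 0.16772
H(P,Q) = 2.3313 bits.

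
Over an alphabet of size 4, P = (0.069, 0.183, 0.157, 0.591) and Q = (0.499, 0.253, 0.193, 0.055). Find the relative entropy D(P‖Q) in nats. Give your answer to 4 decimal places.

D(P‖Q) = Σ p·ln(p/q).
  0.069·ln(0.069/0.499) = -0.13652
  0.183·ln(0.183/0.253) = -0.05927
  0.157·ln(0.157/0.193) = -0.03241
  0.591·ln(0.591/0.055) = 1.40332
D(P‖Q) = 1.1751 nats.

1.1751 nats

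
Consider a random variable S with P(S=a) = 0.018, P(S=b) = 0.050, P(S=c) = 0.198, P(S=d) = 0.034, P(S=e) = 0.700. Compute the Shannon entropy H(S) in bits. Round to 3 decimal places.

H(S) = −Σ p·log₂ p.
  −(0.018)·log₂(0.018) = 0.1043
  −(0.050)·log₂(0.050) = 0.2161
  −(0.198)·log₂(0.198) = 0.4626
  −(0.034)·log₂(0.034) = 0.1659
  −(0.700)·log₂(0.700) = 0.3602
Sum: 0.1043 + 0.2161 + 0.4626 + 0.1659 + 0.3602 = 1.309 bits.

1.309 bits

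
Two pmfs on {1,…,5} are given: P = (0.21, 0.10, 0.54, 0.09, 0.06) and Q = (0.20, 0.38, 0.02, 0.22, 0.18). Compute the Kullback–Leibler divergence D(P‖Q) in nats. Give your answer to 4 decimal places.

1.5101 nats

D(P‖Q) = Σ p·ln(p/q).
  0.21·ln(0.21/0.20) = 0.01025
  0.10·ln(0.10/0.38) = -0.13350
  0.54·ln(0.54/0.02) = 1.77975
  0.09·ln(0.09/0.22) = -0.08044
  0.06·ln(0.06/0.18) = -0.06592
D(P‖Q) = 1.5101 nats.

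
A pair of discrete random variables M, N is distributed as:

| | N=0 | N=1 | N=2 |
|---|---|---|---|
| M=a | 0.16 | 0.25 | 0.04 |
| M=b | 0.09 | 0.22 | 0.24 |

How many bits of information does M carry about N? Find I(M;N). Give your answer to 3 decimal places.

Marginals: p(M) = (0.4500, 0.5500), p(N) = (0.2500, 0.4700, 0.2800).
I(M;N) = H(M) + H(N) − H(M,N).
H(M) = 0.9928, H(N) = 1.5262, H(M,N) = 2.3961.
I(M;N) = 0.9928 + 1.5262 − 2.3961 = 0.123 bits.

0.123 bits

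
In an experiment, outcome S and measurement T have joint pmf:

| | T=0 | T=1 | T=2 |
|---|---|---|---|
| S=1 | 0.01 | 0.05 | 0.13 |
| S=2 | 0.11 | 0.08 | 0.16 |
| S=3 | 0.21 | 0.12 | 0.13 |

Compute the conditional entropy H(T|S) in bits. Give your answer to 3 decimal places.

Chain rule: H(T|S) = H(S,T) − H(S).
Marginals: p(S) = (0.1900, 0.3500, 0.4600), p(T) = (0.3300, 0.2500, 0.4200).
H(S,T) = 2.9525 bits; H(S) = 1.5007 bits.
H(T|S) = 2.9525 − 1.5007 = 1.452 bits.

1.452 bits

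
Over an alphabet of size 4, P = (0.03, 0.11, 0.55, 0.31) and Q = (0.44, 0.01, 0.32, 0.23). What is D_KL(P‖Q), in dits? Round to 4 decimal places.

0.2491 dits

D(P‖Q) = Σ p·log₁₀(p/q).
  0.03·log₁₀(0.03/0.44) = -0.03499
  0.11·log₁₀(0.11/0.01) = 0.11455
  0.55·log₁₀(0.55/0.32) = 0.12937
  0.31·log₁₀(0.31/0.23) = 0.04019
D(P‖Q) = 0.2491 dits.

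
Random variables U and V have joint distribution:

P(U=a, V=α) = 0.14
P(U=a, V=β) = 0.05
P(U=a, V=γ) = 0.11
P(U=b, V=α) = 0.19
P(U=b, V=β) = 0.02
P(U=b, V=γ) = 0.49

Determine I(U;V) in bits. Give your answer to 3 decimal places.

Marginals: p(U) = (0.3000, 0.7000), p(V) = (0.3300, 0.0700, 0.6000).
I(U;V) = Σ p(x,y)·log₂[p(x,y)/(p(x)p(y))].
  (a,α): 0.14·log₂(1.4141) = 0.0700
  (a,β): 0.05·log₂(2.3810) = 0.0626
  (a,γ): 0.11·log₂(0.6111) = -0.0782
  (b,α): 0.19·log₂(0.8225) = -0.0536
  (b,β): 0.02·log₂(0.4082) = -0.0259
  (b,γ): 0.49·log₂(1.1667) = 0.1090
Sum = 0.084 bits.

0.084 bits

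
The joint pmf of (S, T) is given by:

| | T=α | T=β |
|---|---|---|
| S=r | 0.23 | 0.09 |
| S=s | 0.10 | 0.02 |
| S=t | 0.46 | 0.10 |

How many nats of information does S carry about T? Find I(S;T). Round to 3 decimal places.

Marginals: p(S) = (0.3200, 0.1200, 0.5600), p(T) = (0.7900, 0.2100).
I(S;T) = Σ p(x,y)·ln[p(x,y)/(p(x)p(y))].
  (r,α): 0.23·ln(0.9098) = -0.0217
  (r,β): 0.09·ln(1.3393) = 0.0263
  (s,α): 0.10·ln(1.0549) = 0.0053
  (s,β): 0.02·ln(0.7937) = -0.0046
  (t,α): 0.46·ln(1.0398) = 0.0179
  (t,β): 0.10·ln(0.8503) = -0.0162
Sum = 0.007 nats.

0.007 nats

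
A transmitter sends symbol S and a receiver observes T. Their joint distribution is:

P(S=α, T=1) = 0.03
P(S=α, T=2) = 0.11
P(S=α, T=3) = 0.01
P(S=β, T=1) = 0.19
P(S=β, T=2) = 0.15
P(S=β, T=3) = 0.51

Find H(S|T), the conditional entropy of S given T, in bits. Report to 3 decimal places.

0.453 bits

Chain rule: H(S|T) = H(S,T) − H(T).
Marginals: p(S) = (0.1500, 0.8500), p(T) = (0.2200, 0.2600, 0.5200).
H(S,T) = 1.9297 bits; H(T) = 1.4764 bits.
H(S|T) = 1.9297 − 1.4764 = 0.453 bits.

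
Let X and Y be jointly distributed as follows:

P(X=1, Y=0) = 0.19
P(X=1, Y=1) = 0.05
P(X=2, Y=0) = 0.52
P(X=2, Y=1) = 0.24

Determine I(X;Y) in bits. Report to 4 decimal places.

Marginals: p(X) = (0.2400, 0.7600), p(Y) = (0.7100, 0.2900).
I(X;Y) = Σ p(x,y)·log₂[p(x,y)/(p(x)p(y))].
  (1,0): 0.19·log₂(1.1150) = 0.02984
  (1,1): 0.05·log₂(0.7184) = -0.02386
  (2,0): 0.52·log₂(0.9637) = -0.02776
  (2,1): 0.24·log₂(1.0889) = 0.02950
Sum = 0.0077 bits.

0.0077 bits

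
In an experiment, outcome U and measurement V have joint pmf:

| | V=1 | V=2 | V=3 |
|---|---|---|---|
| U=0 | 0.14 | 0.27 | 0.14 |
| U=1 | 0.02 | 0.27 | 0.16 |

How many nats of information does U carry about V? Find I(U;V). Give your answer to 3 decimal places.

0.046 nats

Marginals: p(U) = (0.5500, 0.4500), p(V) = (0.1600, 0.5400, 0.3000).
I(U;V) = Σ p(x,y)·ln[p(x,y)/(p(x)p(y))].
  (0,1): 0.14·ln(1.5909) = 0.0650
  (0,2): 0.27·ln(0.9091) = -0.0257
  (0,3): 0.14·ln(0.8485) = -0.0230
  (1,1): 0.02·ln(0.2778) = -0.0256
  (1,2): 0.27·ln(1.1111) = 0.0284
  (1,3): 0.16·ln(1.1852) = 0.0272
Sum = 0.046 nats.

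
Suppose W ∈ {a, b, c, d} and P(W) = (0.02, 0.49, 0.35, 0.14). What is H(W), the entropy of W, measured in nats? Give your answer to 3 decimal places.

1.070 nats

H(W) = −Σ p·ln p.
  −(0.02)·ln(0.02) = 0.0782
  −(0.49)·ln(0.49) = 0.3495
  −(0.35)·ln(0.35) = 0.3674
  −(0.14)·ln(0.14) = 0.2753
Sum: 0.0782 + 0.3495 + 0.3674 + 0.2753 = 1.070 nats.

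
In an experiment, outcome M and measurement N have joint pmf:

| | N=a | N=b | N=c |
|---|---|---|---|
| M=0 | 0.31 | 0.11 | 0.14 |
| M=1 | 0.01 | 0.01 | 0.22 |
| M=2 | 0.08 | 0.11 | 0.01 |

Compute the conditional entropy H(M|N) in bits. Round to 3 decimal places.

1.046 bits

Chain rule: H(M|N) = H(M,N) − H(N).
Marginals: p(M) = (0.5600, 0.2400, 0.2000), p(N) = (0.4000, 0.2300, 0.3700).
H(M,N) = 2.5929 bits; H(N) = 1.5472 bits.
H(M|N) = 2.5929 − 1.5472 = 1.046 bits.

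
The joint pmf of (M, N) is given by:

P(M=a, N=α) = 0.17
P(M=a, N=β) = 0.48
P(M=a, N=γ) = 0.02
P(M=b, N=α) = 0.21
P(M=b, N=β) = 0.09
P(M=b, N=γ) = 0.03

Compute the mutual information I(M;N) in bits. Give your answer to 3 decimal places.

0.131 bits

Marginals: p(M) = (0.6700, 0.3300), p(N) = (0.3800, 0.5700, 0.0500).
I(M;N) = Σ p(x,y)·log₂[p(x,y)/(p(x)p(y))].
  (a,α): 0.17·log₂(0.6677) = -0.0991
  (a,β): 0.48·log₂(1.2569) = 0.1583
  (a,γ): 0.02·log₂(0.5970) = -0.0149
  (b,α): 0.21·log₂(1.6746) = 0.1562
  (b,β): 0.09·log₂(0.4785) = -0.0957
  (b,γ): 0.03·log₂(1.8182) = 0.0259
Sum = 0.131 bits.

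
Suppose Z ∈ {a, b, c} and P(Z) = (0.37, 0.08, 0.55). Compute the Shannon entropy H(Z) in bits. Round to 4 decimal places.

H(Z) = −Σ p·log₂ p.
  −(0.37)·log₂(0.37) = 0.53073
  −(0.08)·log₂(0.08) = 0.29151
  −(0.55)·log₂(0.55) = 0.47437
Sum: 0.53073 + 0.29151 + 0.47437 = 1.2966 bits.

1.2966 bits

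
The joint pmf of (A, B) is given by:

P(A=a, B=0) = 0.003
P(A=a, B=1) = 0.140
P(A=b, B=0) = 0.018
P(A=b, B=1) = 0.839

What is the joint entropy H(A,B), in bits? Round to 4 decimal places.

0.7391 bits

H(A,B) = −Σ p(x,y)·log₂ p(x,y) over all 4 cells.
  cell (a,0): −0.003·log₂0.003 = 0.02514
  cell (a,1): −0.140·log₂0.140 = 0.39711
  cell (b,0): −0.018·log₂0.018 = 0.10433
  cell (b,1): −0.839·log₂0.839 = 0.21248
Sum = 0.7391 bits.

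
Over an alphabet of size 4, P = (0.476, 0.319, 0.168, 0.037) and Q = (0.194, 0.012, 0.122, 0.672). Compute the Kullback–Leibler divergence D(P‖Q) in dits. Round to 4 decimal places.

D(P‖Q) = Σ p·log₁₀(p/q).
  0.476·log₁₀(0.476/0.194) = 0.18555
  0.319·log₁₀(0.319/0.012) = 0.45445
  0.168·log₁₀(0.168/0.122) = 0.02334
  0.037·log₁₀(0.037/0.672) = -0.04659
D(P‖Q) = 0.6168 dits.

0.6168 dits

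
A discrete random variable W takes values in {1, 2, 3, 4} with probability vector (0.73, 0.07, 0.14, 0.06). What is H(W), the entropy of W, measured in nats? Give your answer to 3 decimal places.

H(W) = −Σ p·ln p.
  −(0.73)·ln(0.73) = 0.2297
  −(0.07)·ln(0.07) = 0.1861
  −(0.14)·ln(0.14) = 0.2753
  −(0.06)·ln(0.06) = 0.1688
Sum: 0.2297 + 0.1861 + 0.2753 + 0.1688 = 0.860 nats.

0.860 nats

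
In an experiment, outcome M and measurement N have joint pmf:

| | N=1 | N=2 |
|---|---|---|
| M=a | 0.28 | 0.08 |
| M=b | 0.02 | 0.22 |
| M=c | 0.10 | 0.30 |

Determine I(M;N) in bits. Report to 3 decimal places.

0.272 bits

Marginals: p(M) = (0.3600, 0.2400, 0.4000), p(N) = (0.4000, 0.6000).
I(M;N) = Σ p(x,y)·log₂[p(x,y)/(p(x)p(y))].
  (a,1): 0.28·log₂(1.9444) = 0.2686
  (a,2): 0.08·log₂(0.3704) = -0.1146
  (b,1): 0.02·log₂(0.2083) = -0.0453
  (b,2): 0.22·log₂(1.5278) = 0.1345
  (c,1): 0.10·log₂(0.6250) = -0.0678
  (c,2): 0.30·log₂(1.2500) = 0.0966
Sum = 0.272 bits.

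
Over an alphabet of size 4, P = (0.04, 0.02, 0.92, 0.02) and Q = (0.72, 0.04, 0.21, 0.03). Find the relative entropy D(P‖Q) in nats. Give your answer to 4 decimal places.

1.2215 nats

D(P‖Q) = Σ p·ln(p/q).
  0.04·ln(0.04/0.72) = -0.11561
  0.02·ln(0.02/0.04) = -0.01386
  0.92·ln(0.92/0.21) = 1.35908
  0.02·ln(0.02/0.03) = -0.00811
D(P‖Q) = 1.2215 nats.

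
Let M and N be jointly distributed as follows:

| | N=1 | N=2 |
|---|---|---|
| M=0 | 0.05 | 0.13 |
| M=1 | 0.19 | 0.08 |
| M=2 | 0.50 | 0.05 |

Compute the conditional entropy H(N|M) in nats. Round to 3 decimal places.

Marginals: p(M) = (0.1800, 0.2700, 0.5500), p(N) = (0.7400, 0.2600).
H(N|M) = Σ p(M) · H(N|M=·).
  M=0: p=0.1800, H(N|M=0) = 0.5908
  M=1: p=0.2700, H(N|M=1) = 0.6077
  M=2: p=0.5500, H(N|M=2) = 0.3046
Weighted sum = 0.438 nats.

0.438 nats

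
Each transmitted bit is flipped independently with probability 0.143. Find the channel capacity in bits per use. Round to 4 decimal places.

0.4080 bits

Binary symmetric channel: C = 1 − h₂(ε) where h₂ is the binary entropy function.
h₂(0.143) = −0.143·log₂0.143 − 0.857·log₂0.857 = 0.5920.
C = 1 − 0.5920 = 0.4080 bits per channel use.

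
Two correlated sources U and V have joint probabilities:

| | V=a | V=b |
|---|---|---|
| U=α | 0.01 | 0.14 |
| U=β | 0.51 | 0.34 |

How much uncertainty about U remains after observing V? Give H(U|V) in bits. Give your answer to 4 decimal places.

0.4893 bits

Marginals: p(U) = (0.1500, 0.8500), p(V) = (0.5200, 0.4800).
H(U|V) = Σ p(V) · H(U|V=·).
  V=a: p=0.5200, H(U|V=a) = 0.1371
  V=b: p=0.4800, H(U|V=b) = 0.8709
Weighted sum = 0.4893 bits.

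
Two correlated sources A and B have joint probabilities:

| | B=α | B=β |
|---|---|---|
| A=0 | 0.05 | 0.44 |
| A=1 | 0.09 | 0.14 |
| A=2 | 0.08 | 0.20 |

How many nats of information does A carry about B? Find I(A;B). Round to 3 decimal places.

Marginals: p(A) = (0.4900, 0.2300, 0.2800), p(B) = (0.2200, 0.7800).
I(A;B) = H(A) + H(B) − H(A,B).
H(A) = 1.0440, H(B) = 0.5269, H(A,B) = 1.5269.
I(A;B) = 1.0440 + 0.5269 − 1.5269 = 0.044 nats.

0.044 nats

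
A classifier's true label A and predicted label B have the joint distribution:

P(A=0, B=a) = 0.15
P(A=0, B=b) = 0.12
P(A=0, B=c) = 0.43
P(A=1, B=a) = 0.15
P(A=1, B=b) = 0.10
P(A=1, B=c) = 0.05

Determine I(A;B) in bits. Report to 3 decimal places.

Marginals: p(A) = (0.7000, 0.3000), p(B) = (0.3000, 0.2200, 0.4800).
I(A;B) = H(A) + H(B) − H(A,B).
H(A) = 0.8813, H(B) = 1.5099, H(A,B) = 2.2600.
I(A;B) = 0.8813 + 1.5099 − 2.2600 = 0.131 bits.

0.131 bits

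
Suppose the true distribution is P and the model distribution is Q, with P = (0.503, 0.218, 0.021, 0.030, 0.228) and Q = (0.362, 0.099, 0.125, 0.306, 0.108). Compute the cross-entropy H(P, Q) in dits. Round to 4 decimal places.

H(P,Q) = −Σ p·log₁₀ q.
  −0.503·log₁₀(0.362) = 0.22197
  −0.218·log₁₀(0.099) = 0.21895
  −0.021·log₁₀(0.125) = 0.01896
  −0.030·log₁₀(0.306) = 0.01543
  −0.228·log₁₀(0.108) = 0.22038
H(P,Q) = 0.6957 dits.

0.6957 dits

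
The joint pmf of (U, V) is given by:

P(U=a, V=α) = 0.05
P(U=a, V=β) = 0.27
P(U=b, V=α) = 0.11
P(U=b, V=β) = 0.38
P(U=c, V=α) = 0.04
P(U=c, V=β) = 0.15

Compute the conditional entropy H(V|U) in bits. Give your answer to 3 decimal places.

0.718 bits

Chain rule: H(V|U) = H(U,V) − H(U).
Marginals: p(U) = (0.3200, 0.4900, 0.1900), p(V) = (0.2000, 0.8000).
H(U,V) = 2.2032 bits; H(U) = 1.4855 bits.
H(V|U) = 2.2032 − 1.4855 = 0.718 bits.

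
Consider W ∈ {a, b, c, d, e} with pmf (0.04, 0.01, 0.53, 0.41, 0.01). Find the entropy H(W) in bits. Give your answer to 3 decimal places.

H(W) = −Σ p·log₂ p.
  −(0.04)·log₂(0.04) = 0.1858
  −(0.01)·log₂(0.01) = 0.0664
  −(0.53)·log₂(0.53) = 0.4854
  −(0.41)·log₂(0.41) = 0.5274
  −(0.01)·log₂(0.01) = 0.0664
Sum: 0.1858 + 0.0664 + 0.4854 + 0.5274 + 0.0664 = 1.331 bits.

1.331 bits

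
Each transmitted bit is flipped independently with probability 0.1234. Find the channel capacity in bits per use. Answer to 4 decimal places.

0.4609 bits

Binary symmetric channel: C = 1 − h₂(ε) where h₂ is the binary entropy function.
h₂(0.1234) = −0.1234·log₂0.1234 − 0.8766·log₂0.8766 = 0.5391.
C = 1 − 0.5391 = 0.4609 bits per channel use.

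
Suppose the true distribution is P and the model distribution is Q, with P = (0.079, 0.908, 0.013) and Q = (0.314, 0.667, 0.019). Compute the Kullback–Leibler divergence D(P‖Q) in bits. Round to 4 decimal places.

0.2397 bits

D(P‖Q) = Σ p·log₂(p/q).
  0.079·log₂(0.079/0.314) = -0.15728
  0.908·log₂(0.908/0.667) = 0.40407
  0.013·log₂(0.013/0.019) = -0.00712
D(P‖Q) = 0.2397 bits.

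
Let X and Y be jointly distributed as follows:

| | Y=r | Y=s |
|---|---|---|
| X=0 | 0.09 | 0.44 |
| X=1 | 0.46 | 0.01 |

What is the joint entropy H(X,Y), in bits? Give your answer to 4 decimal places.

1.4156 bits

H(X,Y) = −Σ p(x,y)·log₂ p(x,y) over all 4 cells.
  cell (0,r): −0.09·log₂0.09 = 0.31265
  cell (0,s): −0.44·log₂0.44 = 0.52115
  cell (1,r): −0.46·log₂0.46 = 0.51534
  cell (1,s): −0.01·log₂0.01 = 0.06644
Sum = 1.4156 bits.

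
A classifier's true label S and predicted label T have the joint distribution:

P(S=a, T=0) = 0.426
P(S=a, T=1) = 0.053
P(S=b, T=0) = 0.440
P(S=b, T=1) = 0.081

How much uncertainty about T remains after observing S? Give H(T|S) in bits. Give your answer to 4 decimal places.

0.5652 bits

Chain rule: H(T|S) = H(S,T) − H(S).
Marginals: p(S) = (0.4790, 0.5210), p(T) = (0.8660, 0.1340).
H(S,T) = 1.5639 bits; H(S) = 0.9987 bits.
H(T|S) = 1.5639 − 0.9987 = 0.5652 bits.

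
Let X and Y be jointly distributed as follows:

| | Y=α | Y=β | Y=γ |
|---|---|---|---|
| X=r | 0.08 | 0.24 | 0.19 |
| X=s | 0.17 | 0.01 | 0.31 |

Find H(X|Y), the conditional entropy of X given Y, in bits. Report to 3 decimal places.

Marginals: p(X) = (0.5100, 0.4900), p(Y) = (0.2500, 0.2500, 0.5000).
H(X|Y) = Σ p(Y) · H(X|Y=·).
  Y=α: p=0.2500, H(X|Y=α) = 0.9044
  Y=β: p=0.2500, H(X|Y=β) = 0.2423
  Y=γ: p=0.5000, H(X|Y=γ) = 0.9580
Weighted sum = 0.766 bits.

0.766 bits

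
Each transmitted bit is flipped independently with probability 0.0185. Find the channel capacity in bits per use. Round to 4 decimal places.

0.8671 bits

Binary symmetric channel: C = 1 − h₂(ε) where h₂ is the binary entropy function.
h₂(0.0185) = −0.0185·log₂0.0185 − 0.9815·log₂0.9815 = 0.1329.
C = 1 − 0.1329 = 0.8671 bits per channel use.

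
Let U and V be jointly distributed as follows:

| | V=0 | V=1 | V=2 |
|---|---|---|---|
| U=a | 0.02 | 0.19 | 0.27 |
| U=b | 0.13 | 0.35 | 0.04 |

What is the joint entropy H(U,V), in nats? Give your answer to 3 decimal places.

1.509 nats

H(U,V) = −Σ p(x,y)·ln p(x,y) over all 6 cells.
  cell (a,0): −0.02·ln0.02 = 0.0782
  cell (a,1): −0.19·ln0.19 = 0.3155
  cell (a,2): −0.27·ln0.27 = 0.3535
  cell (b,0): −0.13·ln0.13 = 0.2652
  cell (b,1): −0.35·ln0.35 = 0.3674
  cell (b,2): −0.04·ln0.04 = 0.1288
Sum = 1.509 nats.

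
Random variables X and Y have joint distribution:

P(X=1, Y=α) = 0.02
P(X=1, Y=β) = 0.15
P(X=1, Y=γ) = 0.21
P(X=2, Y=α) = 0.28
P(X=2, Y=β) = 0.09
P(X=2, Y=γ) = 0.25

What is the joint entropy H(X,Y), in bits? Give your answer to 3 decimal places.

H(X,Y) = −Σ p(x,y)·log₂ p(x,y) over all 6 cells.
  cell (1,α): −0.02·log₂0.02 = 0.1129
  cell (1,β): −0.15·log₂0.15 = 0.4105
  cell (1,γ): −0.21·log₂0.21 = 0.4728
  cell (2,α): −0.28·log₂0.28 = 0.5142
  cell (2,β): −0.09·log₂0.09 = 0.3127
  cell (2,γ): −0.25·log₂0.25 = 0.5000
Sum = 2.323 bits.

2.323 bits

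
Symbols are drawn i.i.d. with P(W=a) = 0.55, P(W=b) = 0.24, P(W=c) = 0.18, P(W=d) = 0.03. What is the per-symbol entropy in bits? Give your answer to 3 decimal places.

H(W) = −Σ p·log₂ p.
  −(0.55)·log₂(0.55) = 0.4744
  −(0.24)·log₂(0.24) = 0.4941
  −(0.18)·log₂(0.18) = 0.4453
  −(0.03)·log₂(0.03) = 0.1518
Sum: 0.4744 + 0.4941 + 0.4453 + 0.1518 = 1.566 bits.

1.566 bits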